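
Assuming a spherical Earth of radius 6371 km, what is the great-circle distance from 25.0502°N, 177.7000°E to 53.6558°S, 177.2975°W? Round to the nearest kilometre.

Δλ = -177.2975 − 177.7000 = -354.9975°; wrapped into (−180°, 180°]: 5.0025°.
Δφ = -53.6558 − 25.0502 = -78.7060°.
a = sin²(Δφ/2) + cos φ₁ · cos φ₂ · sin²(Δλ/2) = 0.403101.
c = 2·atan2(√a, √(1−a)) = 1.37576 rad → d = 6371·c ≈ 8764.99 km.

8765 km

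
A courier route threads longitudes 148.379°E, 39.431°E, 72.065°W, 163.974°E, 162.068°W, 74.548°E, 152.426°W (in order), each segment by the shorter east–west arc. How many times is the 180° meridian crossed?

Leg 1: +148.379° → +39.431°, shortest Δλ = -108.948° (west) — does not cross 180°.
Leg 2: +39.431° → -72.065°, shortest Δλ = -111.496° (west) — does not cross 180°.
Leg 3: -72.065° → +163.974°, shortest Δλ = -123.961° (west) — crosses 180°.
Leg 4: +163.974° → -162.068°, shortest Δλ = 33.958° (east) — crosses 180°.
Leg 5: -162.068° → +74.548°, shortest Δλ = -123.384° (west) — crosses 180°.
Leg 6: +74.548° → -152.426°, shortest Δλ = 133.026° (east) — crosses 180°.
Total crossings: 4.

4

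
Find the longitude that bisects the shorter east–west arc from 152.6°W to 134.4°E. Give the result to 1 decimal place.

Signed shortest Δλ from -152.6° to +134.4° is -73.0°.
Midpoint longitude = -152.6° + (-73.0°)/2 = -152.6° − 36.5° = -189.1°.
Normalise into (−180°, 180°]: +170.9°.
(The naïve average (-152.6 + +134.4)/2 = -9.1° is on the wrong side of the globe.)

170.9°E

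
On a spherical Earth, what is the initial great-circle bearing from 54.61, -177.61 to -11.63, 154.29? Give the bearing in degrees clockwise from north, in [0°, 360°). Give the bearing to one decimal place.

Δλ = 154.29 − -177.61 = 331.90°; wrapped into (−180°, 180°]: -28.10°.
θ = atan2( sin Δλ · cos φ₂ , cos φ₁ · sin φ₂ − sin φ₁ · cos φ₂ · cos Δλ )
  = atan2(-0.46134, -0.82112) = -150.671° → normalised to [0°, 360°): 209.329°.

209.3°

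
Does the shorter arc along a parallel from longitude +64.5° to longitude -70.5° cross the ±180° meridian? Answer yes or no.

No

Signed shortest Δλ = ((-70.5 − 64.5 + 180) mod 360) − 180 = -135.0°.
Going west by 135.0° from +64.5° reaches -70.5° without touching 180°.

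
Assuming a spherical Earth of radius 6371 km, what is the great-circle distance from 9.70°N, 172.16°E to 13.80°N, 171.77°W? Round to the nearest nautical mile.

Δλ = -171.77 − 172.16 = -343.93°; wrapped into (−180°, 180°]: 16.07°.
Δφ = 13.80 − 9.70 = 4.10°.
a = sin²(Δφ/2) + cos φ₁ · cos φ₂ · sin²(Δλ/2) = 0.019982.
c = 2·atan2(√a, √(1−a)) = 0.28367 rad → d = 6371·c ≈ 1807.24 km ≈ 975.83 nmi.

976 nmi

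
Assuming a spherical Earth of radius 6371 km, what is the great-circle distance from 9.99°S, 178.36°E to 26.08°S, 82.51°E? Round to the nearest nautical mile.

Δλ = 82.51 − 178.36 = -95.85°.
Δφ = -26.08 − -9.99 = -16.09°.
a = sin²(Δφ/2) + cos φ₁ · cos φ₂ · sin²(Δλ/2) = 0.506947.
c = 2·atan2(√a, √(1−a)) = 1.58469 rad → d = 6371·c ≈ 10096.06 km ≈ 5451.44 nmi.

5451 nmi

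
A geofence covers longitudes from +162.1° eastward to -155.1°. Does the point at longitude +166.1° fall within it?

Band width going east from +162.1° to -155.1°: ((-155.1 − 162.1) mod 360) = 42.8°.
Offset of +166.1° east of the west edge: ((166.1 − 162.1) mod 360) = 4.0°.
4.0° ≤ 42.8° ⇒ inside.

Yes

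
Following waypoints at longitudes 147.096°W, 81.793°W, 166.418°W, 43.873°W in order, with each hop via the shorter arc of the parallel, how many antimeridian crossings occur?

Leg 1: -147.096° → -81.793°, shortest Δλ = 65.303° (east) — does not cross 180°.
Leg 2: -81.793° → -166.418°, shortest Δλ = -84.625° (west) — does not cross 180°.
Leg 3: -166.418° → -43.873°, shortest Δλ = 122.545° (east) — does not cross 180°.
Total crossings: 0.

0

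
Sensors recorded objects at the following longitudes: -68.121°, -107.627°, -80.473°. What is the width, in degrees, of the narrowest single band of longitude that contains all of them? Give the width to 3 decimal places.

39.506°

Sort the longitudes: -107.627°, -80.473°, -68.121°.
Eastward gaps between consecutive values (wrapping around): 27.154°, 12.352°, 320.494°.
Largest gap = 320.494° ⇒ minimal covering band is its complement: 360° − 320.494° = 39.506°.
Band runs from -107.627° eastward to -68.121°.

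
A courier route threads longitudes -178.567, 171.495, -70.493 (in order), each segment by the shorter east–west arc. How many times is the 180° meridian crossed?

Leg 1: -178.567° → +171.495°, shortest Δλ = -9.938° (west) — crosses 180°.
Leg 2: +171.495° → -70.493°, shortest Δλ = 118.012° (east) — crosses 180°.
Total crossings: 2.

2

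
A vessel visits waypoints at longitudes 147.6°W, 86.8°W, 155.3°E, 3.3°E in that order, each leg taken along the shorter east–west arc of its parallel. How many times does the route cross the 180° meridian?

1

Leg 1: -147.6° → -86.8°, shortest Δλ = 60.8° (east) — does not cross 180°.
Leg 2: -86.8° → +155.3°, shortest Δλ = -117.9° (west) — crosses 180°.
Leg 3: +155.3° → +3.3°, shortest Δλ = -152.0° (west) — does not cross 180°.
Total crossings: 1.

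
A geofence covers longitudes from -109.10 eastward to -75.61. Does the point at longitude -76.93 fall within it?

Band width going east from -109.10° to -75.61°: ((-75.61 − -109.10) mod 360) = 33.49°.
Offset of -76.93° east of the west edge: ((-76.93 − -109.10) mod 360) = 32.17°.
32.17° ≤ 33.49° ⇒ inside.

Yes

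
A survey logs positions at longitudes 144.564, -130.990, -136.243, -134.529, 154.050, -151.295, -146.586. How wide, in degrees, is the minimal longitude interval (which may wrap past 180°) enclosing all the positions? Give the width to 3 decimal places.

Sort the longitudes: -151.295°, -146.586°, -136.243°, -134.529°, -130.990°, +144.564°, +154.050°.
Eastward gaps between consecutive values (wrapping around): 4.709°, 10.343°, 1.714°, 3.539°, 275.554°, 9.486°, 54.655°.
Largest gap = 275.554° ⇒ minimal covering band is its complement: 360° − 275.554° = 84.446°.
Band runs from +144.564° eastward to -130.990°, crossing the antimeridian.

84.446°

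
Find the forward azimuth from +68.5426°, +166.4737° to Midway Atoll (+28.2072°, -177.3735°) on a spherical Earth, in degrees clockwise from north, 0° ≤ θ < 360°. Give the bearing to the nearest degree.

Δλ = -177.3735 − 166.4737 = -343.8472°; wrapped into (−180°, 180°]: 16.1528°.
θ = atan2( sin Δλ · cos φ₂ , cos φ₁ · sin φ₂ − sin φ₁ · cos φ₂ · cos Δλ )
  = atan2(0.24516, -0.61488) = 158.262° → normalised to [0°, 360°): 158.262°.

158°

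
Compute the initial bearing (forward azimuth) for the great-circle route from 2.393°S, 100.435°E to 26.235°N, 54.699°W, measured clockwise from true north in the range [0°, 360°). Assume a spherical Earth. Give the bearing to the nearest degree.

317°

Δλ = -54.699 − 100.435 = -155.134°.
θ = atan2( sin Δλ · cos φ₂ , cos φ₁ · sin φ₂ − sin φ₁ · cos φ₂ · cos Δλ )
  = atan2(-0.37718, 0.40769) = -42.774° → normalised to [0°, 360°): 317.226°.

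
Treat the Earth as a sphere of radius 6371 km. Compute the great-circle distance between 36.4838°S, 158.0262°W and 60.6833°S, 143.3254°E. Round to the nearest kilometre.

Δλ = 143.3254 − -158.0262 = 301.3516°; wrapped into (−180°, 180°]: -58.6484°.
Δφ = -60.6833 − -36.4838 = -24.1995°.
a = sin²(Δφ/2) + cos φ₁ · cos φ₂ · sin²(Δλ/2) = 0.138365.
c = 2·atan2(√a, √(1−a)) = 0.76227 rad → d = 6371·c ≈ 4856.42 km.

4856 km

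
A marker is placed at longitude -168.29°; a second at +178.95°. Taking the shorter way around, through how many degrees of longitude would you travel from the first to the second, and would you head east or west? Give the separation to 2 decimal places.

12.76° west

Raw difference: 178.95 − -168.29 = 347.24°.
Normalise into (−180°, 180°]: 347.24° − 360° = -12.76°.
Negative ⇒ the second point lies to the west; separation 12.76°.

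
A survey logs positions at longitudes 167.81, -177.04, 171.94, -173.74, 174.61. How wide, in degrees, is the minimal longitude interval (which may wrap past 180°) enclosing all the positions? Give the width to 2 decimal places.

18.45°

Sort the longitudes: -177.04°, -173.74°, +167.81°, +171.94°, +174.61°.
Eastward gaps between consecutive values (wrapping around): 3.30°, 341.55°, 4.13°, 2.67°, 8.35°.
Largest gap = 341.55° ⇒ minimal covering band is its complement: 360° − 341.55° = 18.45°.
Band runs from +167.81° eastward to -173.74°, crossing the antimeridian.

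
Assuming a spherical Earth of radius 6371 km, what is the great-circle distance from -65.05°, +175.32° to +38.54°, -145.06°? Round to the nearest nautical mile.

6491 nmi

Δλ = -145.06 − 175.32 = -320.38°; wrapped into (−180°, 180°]: 39.62°.
Δφ = 38.54 − -65.05 = 103.59°.
a = sin²(Δφ/2) + cos φ₁ · cos φ₂ · sin²(Δλ/2) = 0.655382.
c = 2·atan2(√a, √(1−a)) = 1.88679 rad → d = 6371·c ≈ 12020.75 km ≈ 6490.69 nmi.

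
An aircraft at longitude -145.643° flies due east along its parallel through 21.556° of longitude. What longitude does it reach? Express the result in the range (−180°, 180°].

Start at -145.643°; shift +21.556° → -124.087°.
-124.087° already lies in (−180°, 180°].

-124.087°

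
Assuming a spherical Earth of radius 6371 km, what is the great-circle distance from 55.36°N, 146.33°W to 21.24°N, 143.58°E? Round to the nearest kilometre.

6829 km

Δλ = 143.58 − -146.33 = 289.91°; wrapped into (−180°, 180°]: -70.09°.
Δφ = 21.24 − 55.36 = -34.12°.
a = sin²(Δφ/2) + cos φ₁ · cos φ₂ · sin²(Δλ/2) = 0.260760.
c = 2·atan2(√a, √(1−a)) = 1.07187 rad → d = 6371·c ≈ 6828.90 km.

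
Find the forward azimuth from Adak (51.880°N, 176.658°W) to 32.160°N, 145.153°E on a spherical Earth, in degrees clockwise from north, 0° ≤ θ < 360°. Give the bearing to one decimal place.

Δλ = 145.153 − -176.658 = 321.811°; wrapped into (−180°, 180°]: -38.189°.
θ = atan2( sin Δλ · cos φ₂ , cos φ₁ · sin φ₂ − sin φ₁ · cos φ₂ · cos Δλ )
  = atan2(-0.52340, -0.19488) = -110.422° → normalised to [0°, 360°): 249.578°.

249.6°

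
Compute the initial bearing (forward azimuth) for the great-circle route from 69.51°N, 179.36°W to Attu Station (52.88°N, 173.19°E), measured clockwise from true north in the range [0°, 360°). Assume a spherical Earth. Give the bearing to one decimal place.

195.5°

Δλ = 173.19 − -179.36 = 352.55°; wrapped into (−180°, 180°]: -7.45°.
θ = atan2( sin Δλ · cos φ₂ , cos φ₁ · sin φ₂ − sin φ₁ · cos φ₂ · cos Δλ )
  = atan2(-0.07825, -0.28142) = -164.461° → normalised to [0°, 360°): 195.539°.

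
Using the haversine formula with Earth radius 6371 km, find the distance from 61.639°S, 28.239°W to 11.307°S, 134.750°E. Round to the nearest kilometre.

Δλ = 134.750 − -28.239 = 162.989°.
Δφ = -11.307 − -61.639 = 50.332°.
a = sin²(Δφ/2) + cos φ₁ · cos φ₂ · sin²(Δλ/2) = 0.636447.
c = 2·atan2(√a, √(1−a)) = 1.84720 rad → d = 6371·c ≈ 11768.48 km.

11768 km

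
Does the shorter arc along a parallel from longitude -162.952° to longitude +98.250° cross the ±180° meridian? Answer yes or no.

Yes

Naïve |98.250 − -162.952| = 261.202° > 180°, so the shorter arc goes the other way round — across 180°.
Signed shortest Δλ = ((98.250 − -162.952 + 180) mod 360) − 180 = -98.798°.
Going west by 98.798° from -162.952° passes through 180° before reaching +98.250°.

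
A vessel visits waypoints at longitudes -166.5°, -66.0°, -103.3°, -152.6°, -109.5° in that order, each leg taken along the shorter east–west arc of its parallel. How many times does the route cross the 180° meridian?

0

Leg 1: -166.5° → -66.0°, shortest Δλ = 100.5° (east) — does not cross 180°.
Leg 2: -66.0° → -103.3°, shortest Δλ = -37.3° (west) — does not cross 180°.
Leg 3: -103.3° → -152.6°, shortest Δλ = -49.3° (west) — does not cross 180°.
Leg 4: -152.6° → -109.5°, shortest Δλ = 43.1° (east) — does not cross 180°.
Total crossings: 0.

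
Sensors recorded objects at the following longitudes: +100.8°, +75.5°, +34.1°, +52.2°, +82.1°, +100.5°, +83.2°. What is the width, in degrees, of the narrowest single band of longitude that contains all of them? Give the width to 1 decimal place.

Sort the longitudes: +34.1°, +52.2°, +75.5°, +82.1°, +83.2°, +100.5°, +100.8°.
Eastward gaps between consecutive values (wrapping around): 18.1°, 23.3°, 6.6°, 1.1°, 17.3°, 0.3°, 293.3°.
Largest gap = 293.3° ⇒ minimal covering band is its complement: 360° − 293.3° = 66.7°.
Band runs from +34.1° eastward to +100.8°.

66.7°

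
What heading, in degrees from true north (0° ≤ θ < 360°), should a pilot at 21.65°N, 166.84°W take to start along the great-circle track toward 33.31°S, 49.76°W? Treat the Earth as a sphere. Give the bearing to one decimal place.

Δλ = -49.76 − -166.84 = 117.08°.
θ = atan2( sin Δλ · cos φ₂ , cos φ₁ · sin φ₂ − sin φ₁ · cos φ₂ · cos Δλ )
  = atan2(0.74409, -0.37007) = 116.443° → normalised to [0°, 360°): 116.443°.

116.4°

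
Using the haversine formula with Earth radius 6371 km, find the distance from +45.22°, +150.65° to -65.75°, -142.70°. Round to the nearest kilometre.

Δλ = -142.70 − 150.65 = -293.35°; wrapped into (−180°, 180°]: 66.65°.
Δφ = -65.75 − 45.22 = -110.97°.
a = sin²(Δφ/2) + cos φ₁ · cos φ₂ · sin²(Δλ/2) = 0.766259.
c = 2·atan2(√a, √(1−a)) = 2.13237 rad → d = 6371·c ≈ 13585.33 km.

13585 km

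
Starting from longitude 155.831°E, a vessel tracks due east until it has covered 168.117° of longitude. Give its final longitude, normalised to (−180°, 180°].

36.052°W

Start at +155.831°; shift +168.117° → +323.948°.
+323.948° lies outside (−180°, 180°]; subtract 360° → -36.052°.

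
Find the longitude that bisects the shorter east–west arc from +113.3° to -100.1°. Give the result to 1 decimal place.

-173.4°

Signed shortest Δλ from +113.3° to -100.1° is +146.6°.
Midpoint longitude = +113.3° + (+146.6°)/2 = +113.3° + 73.3° = +186.6°.
Normalise into (−180°, 180°]: -173.4°.
(The naïve average (+113.3 + -100.1)/2 = 6.6° is on the wrong side of the globe.)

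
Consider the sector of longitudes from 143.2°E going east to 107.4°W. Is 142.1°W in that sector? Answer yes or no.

Yes

Band width going east from +143.2° to -107.4°: ((-107.4 − 143.2) mod 360) = 109.4°.
Offset of -142.1° east of the west edge: ((-142.1 − 143.2) mod 360) = 74.7°.
74.7° ≤ 109.4° ⇒ inside.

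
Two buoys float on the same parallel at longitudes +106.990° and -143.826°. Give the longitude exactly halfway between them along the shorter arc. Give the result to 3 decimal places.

Signed shortest Δλ from +106.990° to -143.826° is +109.184°.
Midpoint longitude = +106.990° + (+109.184°)/2 = +106.990° + 54.592° = +161.582°.
(The naïve average (+106.990 + -143.826)/2 = -18.418° is on the wrong side of the globe.)

+161.582°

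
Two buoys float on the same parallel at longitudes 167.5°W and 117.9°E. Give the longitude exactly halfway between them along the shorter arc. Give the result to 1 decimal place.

Signed shortest Δλ from -167.5° to +117.9° is -74.6°.
Midpoint longitude = -167.5° + (-74.6°)/2 = -167.5° − 37.3° = -204.8°.
Normalise into (−180°, 180°]: +155.2°.
(The naïve average (-167.5 + +117.9)/2 = -24.8° is on the wrong side of the globe.)

155.2°E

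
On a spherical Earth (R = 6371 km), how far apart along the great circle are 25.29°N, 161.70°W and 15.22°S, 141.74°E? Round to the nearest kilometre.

Δλ = 141.74 − -161.70 = 303.44°; wrapped into (−180°, 180°]: -56.56°.
Δφ = -15.22 − 25.29 = -40.51°.
a = sin²(Δφ/2) + cos φ₁ · cos φ₂ · sin²(Δλ/2) = 0.315690.
c = 2·atan2(√a, √(1−a)) = 1.19327 rad → d = 6371·c ≈ 7602.33 km.

7602 km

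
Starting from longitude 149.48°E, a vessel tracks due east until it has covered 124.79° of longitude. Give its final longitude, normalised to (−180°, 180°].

85.73°W

Start at +149.48°; shift +124.79° → +274.27°.
+274.27° lies outside (−180°, 180°]; subtract 360° → -85.73°.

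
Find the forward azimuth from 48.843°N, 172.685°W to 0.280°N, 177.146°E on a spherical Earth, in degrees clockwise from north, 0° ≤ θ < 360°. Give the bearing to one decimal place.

Δλ = 177.146 − -172.685 = 349.831°; wrapped into (−180°, 180°]: -10.169°.
θ = atan2( sin Δλ · cos φ₂ , cos φ₁ · sin φ₂ − sin φ₁ · cos φ₂ · cos Δλ )
  = atan2(-0.17655, -0.73786) = -166.544° → normalised to [0°, 360°): 193.456°.

193.5°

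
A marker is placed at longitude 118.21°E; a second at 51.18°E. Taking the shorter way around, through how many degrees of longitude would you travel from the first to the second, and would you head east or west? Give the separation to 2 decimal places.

Raw difference: 51.18 − 118.21 = -67.03°.
Normalise into (−180°, 180°]: -67.03° stays -67.03°.
Negative ⇒ the second point lies to the west; separation 67.03°.

67.03° west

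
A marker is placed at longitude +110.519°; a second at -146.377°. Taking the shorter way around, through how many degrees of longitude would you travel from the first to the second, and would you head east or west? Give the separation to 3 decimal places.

Raw difference: -146.377 − 110.519 = -256.896°.
Normalise into (−180°, 180°]: -256.896° + 360° = 103.104°.
Positive ⇒ the second point lies to the east; separation 103.104°.

103.104° east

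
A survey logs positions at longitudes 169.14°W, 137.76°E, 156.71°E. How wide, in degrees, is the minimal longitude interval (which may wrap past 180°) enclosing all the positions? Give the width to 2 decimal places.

Sort the longitudes: -169.14°, +137.76°, +156.71°.
Eastward gaps between consecutive values (wrapping around): 306.90°, 18.95°, 34.15°.
Largest gap = 306.90° ⇒ minimal covering band is its complement: 360° − 306.90° = 53.10°.
Band runs from +137.76° eastward to -169.14°, crossing the antimeridian.

53.10°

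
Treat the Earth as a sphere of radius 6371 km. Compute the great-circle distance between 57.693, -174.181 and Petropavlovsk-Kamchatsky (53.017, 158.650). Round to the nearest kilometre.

1781 km

Δλ = 158.650 − -174.181 = 332.831°; wrapped into (−180°, 180°]: -27.169°.
Δφ = 53.017 − 57.693 = -4.676°.
a = sin²(Δφ/2) + cos φ₁ · cos φ₂ · sin²(Δλ/2) = 0.019402.
c = 2·atan2(√a, √(1−a)) = 0.27949 rad → d = 6371·c ≈ 1780.62 km.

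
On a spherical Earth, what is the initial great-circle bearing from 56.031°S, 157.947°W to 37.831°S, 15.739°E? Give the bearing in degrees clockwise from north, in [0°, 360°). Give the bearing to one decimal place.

175.0°

Δλ = 15.739 − -157.947 = 173.686°.
θ = atan2( sin Δλ · cos φ₂ , cos φ₁ · sin φ₂ − sin φ₁ · cos φ₂ · cos Δλ )
  = atan2(0.08686, -0.99376) = 175.005° → normalised to [0°, 360°): 175.005°.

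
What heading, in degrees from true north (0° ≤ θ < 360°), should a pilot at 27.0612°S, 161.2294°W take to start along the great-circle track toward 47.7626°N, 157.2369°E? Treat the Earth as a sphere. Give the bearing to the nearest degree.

333°

Δλ = 157.2369 − -161.2294 = 318.4663°; wrapped into (−180°, 180°]: -41.5337°.
θ = atan2( sin Δλ · cos φ₂ , cos φ₁ · sin φ₂ − sin φ₁ · cos φ₂ · cos Δλ )
  = atan2(-0.44571, 0.88823) = -26.647° → normalised to [0°, 360°): 333.353°.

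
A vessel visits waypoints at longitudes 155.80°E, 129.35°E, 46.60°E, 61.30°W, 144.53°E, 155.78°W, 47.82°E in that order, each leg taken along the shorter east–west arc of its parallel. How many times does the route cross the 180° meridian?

3

Leg 1: +155.80° → +129.35°, shortest Δλ = -26.45° (west) — does not cross 180°.
Leg 2: +129.35° → +46.60°, shortest Δλ = -82.75° (west) — does not cross 180°.
Leg 3: +46.60° → -61.30°, shortest Δλ = -107.9° (west) — does not cross 180°.
Leg 4: -61.30° → +144.53°, shortest Δλ = -154.17° (west) — crosses 180°.
Leg 5: +144.53° → -155.78°, shortest Δλ = 59.69° (east) — crosses 180°.
Leg 6: -155.78° → +47.82°, shortest Δλ = -156.4° (west) — crosses 180°.
Total crossings: 3.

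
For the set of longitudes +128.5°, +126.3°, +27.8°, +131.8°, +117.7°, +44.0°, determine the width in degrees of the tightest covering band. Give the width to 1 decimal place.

Sort the longitudes: +27.8°, +44.0°, +117.7°, +126.3°, +128.5°, +131.8°.
Eastward gaps between consecutive values (wrapping around): 16.2°, 73.7°, 8.6°, 2.2°, 3.3°, 256.0°.
Largest gap = 256.0° ⇒ minimal covering band is its complement: 360° − 256.0° = 104.0°.
Band runs from +27.8° eastward to +131.8°.

104.0°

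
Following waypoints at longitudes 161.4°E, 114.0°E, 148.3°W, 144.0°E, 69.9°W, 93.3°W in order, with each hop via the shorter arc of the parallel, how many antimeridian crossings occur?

Leg 1: +161.4° → +114.0°, shortest Δλ = -47.4° (west) — does not cross 180°.
Leg 2: +114.0° → -148.3°, shortest Δλ = 97.7° (east) — crosses 180°.
Leg 3: -148.3° → +144.0°, shortest Δλ = -67.7° (west) — crosses 180°.
Leg 4: +144.0° → -69.9°, shortest Δλ = 146.1° (east) — crosses 180°.
Leg 5: -69.9° → -93.3°, shortest Δλ = -23.4° (west) — does not cross 180°.
Total crossings: 3.

3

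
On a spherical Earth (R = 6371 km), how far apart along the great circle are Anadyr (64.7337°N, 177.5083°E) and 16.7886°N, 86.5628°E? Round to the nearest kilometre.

8368 km

Δλ = 86.5628 − 177.5083 = -90.9455°.
Δφ = 16.7886 − 64.7337 = -47.9451°.
a = sin²(Δφ/2) + cos φ₁ · cos φ₂ · sin²(Δλ/2) = 0.372767.
c = 2·atan2(√a, √(1−a)) = 1.31350 rad → d = 6371·c ≈ 8368.31 km.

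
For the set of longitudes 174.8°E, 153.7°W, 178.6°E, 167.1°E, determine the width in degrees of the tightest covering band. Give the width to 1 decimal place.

39.2°

Sort the longitudes: -153.7°, +167.1°, +174.8°, +178.6°.
Eastward gaps between consecutive values (wrapping around): 320.8°, 7.7°, 3.8°, 27.7°.
Largest gap = 320.8° ⇒ minimal covering band is its complement: 360° − 320.8° = 39.2°.
Band runs from +167.1° eastward to -153.7°, crossing the antimeridian.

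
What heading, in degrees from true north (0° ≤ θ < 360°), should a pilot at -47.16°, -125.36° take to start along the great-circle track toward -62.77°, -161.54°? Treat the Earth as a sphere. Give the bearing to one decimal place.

Δλ = -161.54 − -125.36 = -36.18°.
θ = atan2( sin Δλ · cos φ₂ , cos φ₁ · sin φ₂ − sin φ₁ · cos φ₂ · cos Δλ )
  = atan2(-0.27011, -0.33379) = -141.019° → normalised to [0°, 360°): 218.981°.

219.0°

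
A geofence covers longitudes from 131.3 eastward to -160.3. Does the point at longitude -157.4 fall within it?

Band width going east from +131.3° to -160.3°: ((-160.3 − 131.3) mod 360) = 68.4°.
Offset of -157.4° east of the west edge: ((-157.4 − 131.3) mod 360) = 71.3°.
71.3° > 68.4° ⇒ outside.

No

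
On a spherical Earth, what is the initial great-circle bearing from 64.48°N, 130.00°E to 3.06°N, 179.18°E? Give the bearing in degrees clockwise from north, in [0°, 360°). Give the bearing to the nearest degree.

127°

Δλ = 179.18 − 130.00 = 49.18°.
θ = atan2( sin Δλ · cos φ₂ , cos φ₁ · sin φ₂ − sin φ₁ · cos φ₂ · cos Δλ )
  = atan2(0.75569, -0.56607) = 126.836° → normalised to [0°, 360°): 126.836°.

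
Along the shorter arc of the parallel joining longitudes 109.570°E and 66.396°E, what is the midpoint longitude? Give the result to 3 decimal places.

Signed shortest Δλ from +109.570° to +66.396° is -43.174°.
Midpoint longitude = +109.570° + (-43.174°)/2 = +109.570° − 21.587° = +87.983°.

87.983°E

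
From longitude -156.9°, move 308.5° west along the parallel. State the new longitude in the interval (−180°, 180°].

-105.4°

Start at -156.9°; shift −308.5° → -465.4°.
-465.4° lies outside (−180°, 180°]; add 360° → -105.4°.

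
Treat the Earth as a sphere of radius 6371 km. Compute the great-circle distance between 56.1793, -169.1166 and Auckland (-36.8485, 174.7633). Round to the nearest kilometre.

Δλ = 174.7633 − -169.1166 = 343.8799°; wrapped into (−180°, 180°]: -16.1201°.
Δφ = -36.8485 − 56.1793 = -93.0278°.
a = sin²(Δφ/2) + cos φ₁ · cos φ₂ · sin²(Δλ/2) = 0.535166.
c = 2·atan2(√a, √(1−a)) = 1.64119 rad → d = 6371·c ≈ 10456.00 km.

10456 km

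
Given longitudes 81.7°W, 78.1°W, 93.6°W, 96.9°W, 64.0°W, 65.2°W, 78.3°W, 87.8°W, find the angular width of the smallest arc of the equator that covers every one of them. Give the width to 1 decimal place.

Sort the longitudes: -96.9°, -93.6°, -87.8°, -81.7°, -78.3°, -78.1°, -65.2°, -64.0°.
Eastward gaps between consecutive values (wrapping around): 3.3°, 5.8°, 6.1°, 3.4°, 0.2°, 12.9°, 1.2°, 327.1°.
Largest gap = 327.1° ⇒ minimal covering band is its complement: 360° − 327.1° = 32.9°.
Band runs from -96.9° eastward to -64.0°.

32.9°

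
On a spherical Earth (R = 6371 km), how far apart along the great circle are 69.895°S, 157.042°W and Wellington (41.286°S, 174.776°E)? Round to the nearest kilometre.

3567 km

Δλ = 174.776 − -157.042 = 331.818°; wrapped into (−180°, 180°]: -28.182°.
Δφ = -41.286 − -69.895 = 28.609°.
a = sin²(Δφ/2) + cos φ₁ · cos φ₂ · sin²(Δλ/2) = 0.076356.
c = 2·atan2(√a, √(1−a)) = 0.55994 rad → d = 6371·c ≈ 3567.37 km.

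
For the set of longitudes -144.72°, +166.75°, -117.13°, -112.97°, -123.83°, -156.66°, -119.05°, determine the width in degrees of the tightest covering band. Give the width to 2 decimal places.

80.28°

Sort the longitudes: -156.66°, -144.72°, -123.83°, -119.05°, -117.13°, -112.97°, +166.75°.
Eastward gaps between consecutive values (wrapping around): 11.94°, 20.89°, 4.78°, 1.92°, 4.16°, 279.72°, 36.59°.
Largest gap = 279.72° ⇒ minimal covering band is its complement: 360° − 279.72° = 80.28°.
Band runs from +166.75° eastward to -112.97°, crossing the antimeridian.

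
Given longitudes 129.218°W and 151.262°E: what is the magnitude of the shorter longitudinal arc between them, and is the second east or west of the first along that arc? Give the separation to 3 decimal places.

Raw difference: 151.262 − -129.218 = 280.48°.
Normalise into (−180°, 180°]: 280.48° − 360° = -79.52°.
Negative ⇒ the second point lies to the west; separation 79.520°.

79.520° west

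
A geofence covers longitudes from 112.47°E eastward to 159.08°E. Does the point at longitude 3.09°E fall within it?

No

Band width going east from +112.47° to +159.08°: ((159.08 − 112.47) mod 360) = 46.61°.
Offset of +3.09° east of the west edge: ((3.09 − 112.47) mod 360) = 250.62°.
250.62° > 46.61° ⇒ outside.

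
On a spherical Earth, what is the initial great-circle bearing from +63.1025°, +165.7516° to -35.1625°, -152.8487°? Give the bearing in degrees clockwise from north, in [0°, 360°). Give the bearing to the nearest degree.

Δλ = -152.8487 − 165.7516 = -318.6003°; wrapped into (−180°, 180°]: 41.3997°.
θ = atan2( sin Δλ · cos φ₂ , cos φ₁ · sin φ₂ − sin φ₁ · cos φ₂ · cos Δλ )
  = atan2(0.54063, -0.80743) = 146.195° → normalised to [0°, 360°): 146.195°.

146°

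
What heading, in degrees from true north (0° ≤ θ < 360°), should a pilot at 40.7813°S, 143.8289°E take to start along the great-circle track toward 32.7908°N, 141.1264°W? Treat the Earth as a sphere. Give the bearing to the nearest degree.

56°

Δλ = -141.1264 − 143.8289 = -284.9553°; wrapped into (−180°, 180°]: 75.0447°.
θ = atan2( sin Δλ · cos φ₂ , cos φ₁ · sin φ₂ − sin φ₁ · cos φ₂ · cos Δλ )
  = atan2(0.81218, 0.55179) = 55.808° → normalised to [0°, 360°): 55.808°.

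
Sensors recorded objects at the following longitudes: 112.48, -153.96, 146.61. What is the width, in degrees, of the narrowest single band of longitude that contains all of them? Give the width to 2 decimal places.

Sort the longitudes: -153.96°, +112.48°, +146.61°.
Eastward gaps between consecutive values (wrapping around): 266.44°, 34.13°, 59.43°.
Largest gap = 266.44° ⇒ minimal covering band is its complement: 360° − 266.44° = 93.56°.
Band runs from +112.48° eastward to -153.96°, crossing the antimeridian.

93.56°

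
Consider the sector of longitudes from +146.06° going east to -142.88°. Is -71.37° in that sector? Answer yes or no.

No

Band width going east from +146.06° to -142.88°: ((-142.88 − 146.06) mod 360) = 71.06°.
Offset of -71.37° east of the west edge: ((-71.37 − 146.06) mod 360) = 142.57°.
142.57° > 71.06° ⇒ outside.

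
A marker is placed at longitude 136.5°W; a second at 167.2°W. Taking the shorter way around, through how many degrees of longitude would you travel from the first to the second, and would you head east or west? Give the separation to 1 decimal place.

Raw difference: -167.2 − -136.5 = -30.7°.
Normalise into (−180°, 180°]: -30.7° stays -30.7°.
Negative ⇒ the second point lies to the west; separation 30.7°.

30.7° west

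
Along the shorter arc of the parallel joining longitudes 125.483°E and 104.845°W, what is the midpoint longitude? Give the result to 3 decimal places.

Signed shortest Δλ from +125.483° to -104.845° is +129.672°.
Midpoint longitude = +125.483° + (+129.672°)/2 = +125.483° + 64.836° = +190.319°.
Normalise into (−180°, 180°]: -169.681°.
(The naïve average (+125.483 + -104.845)/2 = 10.319° is on the wrong side of the globe.)

169.681°W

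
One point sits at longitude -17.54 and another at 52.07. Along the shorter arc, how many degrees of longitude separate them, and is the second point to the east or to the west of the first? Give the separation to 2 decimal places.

69.61° east

Raw difference: 52.07 − -17.54 = 69.61°.
Normalise into (−180°, 180°]: 69.61° stays 69.61°.
Positive ⇒ the second point lies to the east; separation 69.61°.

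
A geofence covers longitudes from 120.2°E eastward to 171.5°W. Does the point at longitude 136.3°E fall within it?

Yes

Band width going east from +120.2° to -171.5°: ((-171.5 − 120.2) mod 360) = 68.3°.
Offset of +136.3° east of the west edge: ((136.3 − 120.2) mod 360) = 16.1°.
16.1° ≤ 68.3° ⇒ inside.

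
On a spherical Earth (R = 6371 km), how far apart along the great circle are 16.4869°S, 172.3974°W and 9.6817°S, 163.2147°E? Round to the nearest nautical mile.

Δλ = 163.2147 − -172.3974 = 335.6121°; wrapped into (−180°, 180°]: -24.3879°.
Δφ = -9.6817 − -16.4869 = 6.8052°.
a = sin²(Δφ/2) + cos φ₁ · cos φ₂ · sin²(Δλ/2) = 0.045694.
c = 2·atan2(√a, √(1−a)) = 0.43085 rad → d = 6371·c ≈ 2744.92 km ≈ 1482.14 nmi.

1482 nmi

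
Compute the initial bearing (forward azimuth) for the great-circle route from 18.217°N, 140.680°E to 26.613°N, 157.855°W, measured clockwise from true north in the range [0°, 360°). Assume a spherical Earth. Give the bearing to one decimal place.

Δλ = -157.855 − 140.680 = -298.535°; wrapped into (−180°, 180°]: 61.465°.
θ = atan2( sin Δλ · cos φ₂ , cos φ₁ · sin φ₂ − sin φ₁ · cos φ₂ · cos Δλ )
  = atan2(0.78545, 0.29200) = 69.607° → normalised to [0°, 360°): 69.607°.

69.6°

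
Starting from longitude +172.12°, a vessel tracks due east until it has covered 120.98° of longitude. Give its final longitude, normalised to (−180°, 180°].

-66.90°

Start at +172.12°; shift +120.98° → +293.10°.
+293.10° lies outside (−180°, 180°]; subtract 360° → -66.90°.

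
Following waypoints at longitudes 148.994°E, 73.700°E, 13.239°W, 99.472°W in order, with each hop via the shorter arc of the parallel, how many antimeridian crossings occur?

Leg 1: +148.994° → +73.700°, shortest Δλ = -75.294° (west) — does not cross 180°.
Leg 2: +73.700° → -13.239°, shortest Δλ = -86.939° (west) — does not cross 180°.
Leg 3: -13.239° → -99.472°, shortest Δλ = -86.233° (west) — does not cross 180°.
Total crossings: 0.

0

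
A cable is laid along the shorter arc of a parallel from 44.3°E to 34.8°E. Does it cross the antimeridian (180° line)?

Signed shortest Δλ = ((34.8 − 44.3 + 180) mod 360) − 180 = -9.5°.
Going west by 9.5° from +44.3° reaches +34.8° without touching 180°.

No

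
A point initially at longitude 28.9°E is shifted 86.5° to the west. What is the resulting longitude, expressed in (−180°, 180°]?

57.6°W

Start at +28.9°; shift −86.5° → -57.6°.
-57.6° already lies in (−180°, 180°].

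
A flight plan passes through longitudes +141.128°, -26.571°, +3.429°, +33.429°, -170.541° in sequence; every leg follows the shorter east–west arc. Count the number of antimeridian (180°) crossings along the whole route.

Leg 1: +141.128° → -26.571°, shortest Δλ = -167.699° (west) — does not cross 180°.
Leg 2: -26.571° → +3.429°, shortest Δλ = 30.0° (east) — does not cross 180°.
Leg 3: +3.429° → +33.429°, shortest Δλ = 30.0° (east) — does not cross 180°.
Leg 4: +33.429° → -170.541°, shortest Δλ = 156.03° (east) — crosses 180°.
Total crossings: 1.

1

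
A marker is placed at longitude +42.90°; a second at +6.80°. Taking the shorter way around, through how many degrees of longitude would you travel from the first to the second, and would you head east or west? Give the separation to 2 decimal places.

Raw difference: 6.80 − 42.90 = -36.1°.
Normalise into (−180°, 180°]: -36.1° stays -36.1°.
Negative ⇒ the second point lies to the west; separation 36.10°.

36.10° west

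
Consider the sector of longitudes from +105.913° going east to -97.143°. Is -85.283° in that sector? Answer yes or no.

No

Band width going east from +105.913° to -97.143°: ((-97.143 − 105.913) mod 360) = 156.944°.
Offset of -85.283° east of the west edge: ((-85.283 − 105.913) mod 360) = 168.804°.
168.804° > 156.944° ⇒ outside.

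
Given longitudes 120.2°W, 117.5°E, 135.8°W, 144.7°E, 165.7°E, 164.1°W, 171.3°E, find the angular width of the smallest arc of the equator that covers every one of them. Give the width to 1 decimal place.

122.3°

Sort the longitudes: -164.1°, -135.8°, -120.2°, +117.5°, +144.7°, +165.7°, +171.3°.
Eastward gaps between consecutive values (wrapping around): 28.3°, 15.6°, 237.7°, 27.2°, 21.0°, 5.6°, 24.6°.
Largest gap = 237.7° ⇒ minimal covering band is its complement: 360° − 237.7° = 122.3°.
Band runs from +117.5° eastward to -120.2°, crossing the antimeridian.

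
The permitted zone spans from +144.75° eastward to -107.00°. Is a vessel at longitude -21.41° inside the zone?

Band width going east from +144.75° to -107.00°: ((-107.00 − 144.75) mod 360) = 108.25°.
Offset of -21.41° east of the west edge: ((-21.41 − 144.75) mod 360) = 193.84°.
193.84° > 108.25° ⇒ outside.

No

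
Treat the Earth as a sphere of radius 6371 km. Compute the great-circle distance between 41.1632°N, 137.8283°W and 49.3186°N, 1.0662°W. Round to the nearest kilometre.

9102 km

Δλ = -1.0662 − -137.8283 = 136.7621°.
Δφ = 49.3186 − 41.1632 = 8.1554°.
a = sin²(Δφ/2) + cos φ₁ · cos φ₂ · sin²(Δλ/2) = 0.429182.
c = 2·atan2(√a, √(1−a)) = 1.42868 rad → d = 6371·c ≈ 9102.13 km.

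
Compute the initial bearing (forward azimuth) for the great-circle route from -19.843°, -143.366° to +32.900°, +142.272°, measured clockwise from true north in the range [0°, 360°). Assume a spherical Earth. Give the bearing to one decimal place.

306.0°

Δλ = 142.272 − -143.366 = 285.638°; wrapped into (−180°, 180°]: -74.362°.
θ = atan2( sin Δλ · cos φ₂ , cos φ₁ · sin φ₂ − sin φ₁ · cos φ₂ · cos Δλ )
  = atan2(-0.80854, 0.58775) = -53.986° → normalised to [0°, 360°): 306.014°.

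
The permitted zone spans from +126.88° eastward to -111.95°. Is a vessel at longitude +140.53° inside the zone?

Band width going east from +126.88° to -111.95°: ((-111.95 − 126.88) mod 360) = 121.17°.
Offset of +140.53° east of the west edge: ((140.53 − 126.88) mod 360) = 13.65°.
13.65° ≤ 121.17° ⇒ inside.

Yes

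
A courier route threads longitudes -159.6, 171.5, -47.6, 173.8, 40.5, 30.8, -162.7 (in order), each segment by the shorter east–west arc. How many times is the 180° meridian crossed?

Leg 1: -159.6° → +171.5°, shortest Δλ = -28.9° (west) — crosses 180°.
Leg 2: +171.5° → -47.6°, shortest Δλ = 140.9° (east) — crosses 180°.
Leg 3: -47.6° → +173.8°, shortest Δλ = -138.6° (west) — crosses 180°.
Leg 4: +173.8° → +40.5°, shortest Δλ = -133.3° (west) — does not cross 180°.
Leg 5: +40.5° → +30.8°, shortest Δλ = -9.7° (west) — does not cross 180°.
Leg 6: +30.8° → -162.7°, shortest Δλ = 166.5° (east) — crosses 180°.
Total crossings: 4.

4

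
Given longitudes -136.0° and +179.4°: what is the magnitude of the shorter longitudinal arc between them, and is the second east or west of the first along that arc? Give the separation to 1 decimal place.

44.6° west

Raw difference: 179.4 − -136.0 = 315.4°.
Normalise into (−180°, 180°]: 315.4° − 360° = -44.6°.
Negative ⇒ the second point lies to the west; separation 44.6°.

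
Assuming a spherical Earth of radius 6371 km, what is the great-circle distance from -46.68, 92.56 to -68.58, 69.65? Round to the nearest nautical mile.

1487 nmi

Δλ = 69.65 − 92.56 = -22.91°.
Δφ = -68.58 − -46.68 = -21.90°.
a = sin²(Δφ/2) + cos φ₁ · cos φ₂ · sin²(Δλ/2) = 0.045964.
c = 2·atan2(√a, √(1−a)) = 0.43214 rad → d = 6371·c ≈ 2753.16 km ≈ 1486.59 nmi.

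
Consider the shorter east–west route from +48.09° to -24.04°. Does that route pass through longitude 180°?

Signed shortest Δλ = ((-24.04 − 48.09 + 180) mod 360) − 180 = -72.13°.
Going west by 72.13° from +48.09° reaches -24.04° without touching 180°.

No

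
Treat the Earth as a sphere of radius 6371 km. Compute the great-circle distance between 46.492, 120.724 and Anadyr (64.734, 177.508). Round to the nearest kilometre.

Δλ = 177.508 − 120.724 = 56.784°.
Δφ = 64.734 − 46.492 = 18.242°.
a = sin²(Δφ/2) + cos φ₁ · cos φ₂ · sin²(Δλ/2) = 0.091568.
c = 2·atan2(√a, √(1−a)) = 0.61484 rad → d = 6371·c ≈ 3917.16 km.

3917 km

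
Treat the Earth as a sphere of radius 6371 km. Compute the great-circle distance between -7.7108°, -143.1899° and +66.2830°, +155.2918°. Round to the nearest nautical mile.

5172 nmi

Δλ = 155.2918 − -143.1899 = 298.4817°; wrapped into (−180°, 180°]: -61.5183°.
Δφ = 66.2830 − -7.7108 = 73.9938°.
a = sin²(Δφ/2) + cos φ₁ · cos φ₂ · sin²(Δλ/2) = 0.466383.
c = 2·atan2(√a, √(1−a)) = 1.50351 rad → d = 6371·c ≈ 9578.87 km ≈ 5172.18 nmi.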